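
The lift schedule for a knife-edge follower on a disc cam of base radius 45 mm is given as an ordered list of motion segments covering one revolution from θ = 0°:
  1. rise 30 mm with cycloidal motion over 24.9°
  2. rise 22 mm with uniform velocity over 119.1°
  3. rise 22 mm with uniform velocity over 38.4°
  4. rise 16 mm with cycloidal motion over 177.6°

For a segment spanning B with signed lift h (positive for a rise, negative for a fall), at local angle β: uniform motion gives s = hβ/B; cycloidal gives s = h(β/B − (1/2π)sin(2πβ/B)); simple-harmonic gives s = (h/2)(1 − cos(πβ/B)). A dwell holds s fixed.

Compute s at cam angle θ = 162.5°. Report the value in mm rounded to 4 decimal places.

seg 1 [0°–24.9°] cycloidal, h=30: full span → s += 30 → s = 30.0000
seg 2 [24.9°–144°] uniform, h=22: full span → s += 22 → s = 52.0000
seg 3 [144°–182.4°] uniform, h=22: θ=162.5° here. β=18.5, B=38.4. 22·18.5/38.4 = 10.5990 → s = 62.5990

62.5990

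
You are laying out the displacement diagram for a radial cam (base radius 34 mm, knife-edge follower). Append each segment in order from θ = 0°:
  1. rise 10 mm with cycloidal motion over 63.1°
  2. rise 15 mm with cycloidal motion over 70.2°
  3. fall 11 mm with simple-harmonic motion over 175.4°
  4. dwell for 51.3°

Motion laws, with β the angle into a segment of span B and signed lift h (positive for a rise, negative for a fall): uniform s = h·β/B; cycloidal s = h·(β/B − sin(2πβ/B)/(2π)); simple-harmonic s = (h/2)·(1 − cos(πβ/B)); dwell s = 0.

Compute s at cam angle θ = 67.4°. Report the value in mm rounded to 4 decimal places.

seg 1 [0°–63.1°] cycloidal, h=10: full span → s += 10 → s = 10.0000
seg 2 [63.1°–133.3°] cycloidal, h=15: θ=67.4° here. β=4.3, B=70.2. 15·(0.0613 − sin(2π·0.0613)/(2π)) = 0.0225 → s = 10.0225

10.0225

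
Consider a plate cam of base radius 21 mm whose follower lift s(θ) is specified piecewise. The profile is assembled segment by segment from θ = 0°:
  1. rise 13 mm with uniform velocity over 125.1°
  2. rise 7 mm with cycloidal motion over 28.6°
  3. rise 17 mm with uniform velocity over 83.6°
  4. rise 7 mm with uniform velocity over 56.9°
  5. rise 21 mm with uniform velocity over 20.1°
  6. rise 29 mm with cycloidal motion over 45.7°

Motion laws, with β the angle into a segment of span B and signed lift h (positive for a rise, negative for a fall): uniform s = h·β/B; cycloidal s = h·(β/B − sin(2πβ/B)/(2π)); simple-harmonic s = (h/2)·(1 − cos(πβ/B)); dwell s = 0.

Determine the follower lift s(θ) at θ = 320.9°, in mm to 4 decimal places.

seg 1 [0°–125.1°] uniform, h=13: full span → s += 13 → s = 13.0000
seg 2 [125.1°–153.7°] cycloidal, h=7: full span → s += 7 → s = 20.0000
seg 3 [153.7°–237.3°] uniform, h=17: full span → s += 17 → s = 37.0000
seg 4 [237.3°–294.2°] uniform, h=7: full span → s += 7 → s = 44.0000
seg 5 [294.2°–314.3°] uniform, h=21: full span → s += 21 → s = 65.0000
seg 6 [314.3°–360°] cycloidal, h=29: θ=320.9° here. β=6.6, B=45.7. 29·(0.1444 − sin(2π·0.1444)/(2π)) = 0.5516 → s = 65.5516

65.5516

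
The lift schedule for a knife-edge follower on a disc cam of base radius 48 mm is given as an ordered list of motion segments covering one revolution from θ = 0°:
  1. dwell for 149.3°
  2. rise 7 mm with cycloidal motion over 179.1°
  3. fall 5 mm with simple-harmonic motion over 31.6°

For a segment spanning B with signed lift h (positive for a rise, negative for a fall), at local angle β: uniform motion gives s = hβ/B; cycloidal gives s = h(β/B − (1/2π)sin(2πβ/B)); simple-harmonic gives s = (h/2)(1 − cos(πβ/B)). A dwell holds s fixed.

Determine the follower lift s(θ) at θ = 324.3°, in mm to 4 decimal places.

seg 1 [0°–149.3°] dwell: s stays 0.0000
seg 2 [149.3°–328.4°] cycloidal, h=7: θ=324.3° here. β=175, B=179.1. 7·(0.9771 − sin(2π·0.9771)/(2π)) = 6.9994 → s = 6.9994

6.9994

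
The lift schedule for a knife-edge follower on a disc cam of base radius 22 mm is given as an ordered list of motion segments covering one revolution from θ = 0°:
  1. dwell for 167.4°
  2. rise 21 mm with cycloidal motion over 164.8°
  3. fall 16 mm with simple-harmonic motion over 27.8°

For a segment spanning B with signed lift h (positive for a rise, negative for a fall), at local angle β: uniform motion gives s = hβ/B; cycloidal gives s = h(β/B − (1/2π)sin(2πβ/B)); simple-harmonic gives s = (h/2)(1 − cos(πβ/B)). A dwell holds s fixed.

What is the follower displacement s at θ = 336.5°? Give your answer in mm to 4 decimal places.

seg 1 [0°–167.4°] dwell: s stays 0.0000
seg 2 [167.4°–332.2°] cycloidal, h=21: full span → s += 21 → s = 21.0000
seg 3 [332.2°–360°] simple-harmonic, h=-16: θ=336.5° here. β=4.3, B=27.8. -16/2·(1 − cos(π·0.1547)) = -0.9261 → s = 20.0739

20.0739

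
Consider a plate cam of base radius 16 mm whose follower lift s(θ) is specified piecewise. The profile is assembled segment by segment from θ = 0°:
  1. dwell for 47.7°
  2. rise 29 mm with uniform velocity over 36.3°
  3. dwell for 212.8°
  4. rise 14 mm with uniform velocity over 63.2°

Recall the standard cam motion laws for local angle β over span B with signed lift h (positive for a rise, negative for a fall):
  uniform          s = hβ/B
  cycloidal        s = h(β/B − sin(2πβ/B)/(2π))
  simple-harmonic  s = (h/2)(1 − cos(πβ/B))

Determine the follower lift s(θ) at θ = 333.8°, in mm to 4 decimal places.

seg 1 [0°–47.7°] dwell: s stays 0.0000
seg 2 [47.7°–84°] uniform, h=29: full span → s += 29 → s = 29.0000
seg 3 [84°–296.8°] dwell: s stays 29.0000
seg 4 [296.8°–360°] uniform, h=14: θ=333.8° here. β=37, B=63.2. 14·37/63.2 = 8.1962 → s = 37.1962

37.1962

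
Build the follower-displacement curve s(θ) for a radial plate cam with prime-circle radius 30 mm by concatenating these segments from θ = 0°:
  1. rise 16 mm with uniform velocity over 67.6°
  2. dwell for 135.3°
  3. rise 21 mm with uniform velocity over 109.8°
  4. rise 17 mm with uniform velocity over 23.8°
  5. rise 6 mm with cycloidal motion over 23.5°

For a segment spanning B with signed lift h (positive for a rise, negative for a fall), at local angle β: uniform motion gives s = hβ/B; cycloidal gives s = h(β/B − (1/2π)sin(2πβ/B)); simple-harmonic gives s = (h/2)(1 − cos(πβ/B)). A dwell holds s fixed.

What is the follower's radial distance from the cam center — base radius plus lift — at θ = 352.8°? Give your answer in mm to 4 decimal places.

seg 1 [0°–67.6°] uniform, h=16: full span → s += 16 → s = 16.0000
seg 2 [67.6°–202.9°] dwell: s stays 16.0000
seg 3 [202.9°–312.7°] uniform, h=21: full span → s += 21 → s = 37.0000
seg 4 [312.7°–336.5°] uniform, h=17: full span → s += 17 → s = 54.0000
seg 5 [336.5°–360°] cycloidal, h=6: θ=352.8° here. β=16.3, B=23.5. 6·(0.6936 − sin(2π·0.6936)/(2π)) = 5.0573 → s = 59.0573
radial distance = base radius + s = 30 + 59.0573 = 89.0573

89.0573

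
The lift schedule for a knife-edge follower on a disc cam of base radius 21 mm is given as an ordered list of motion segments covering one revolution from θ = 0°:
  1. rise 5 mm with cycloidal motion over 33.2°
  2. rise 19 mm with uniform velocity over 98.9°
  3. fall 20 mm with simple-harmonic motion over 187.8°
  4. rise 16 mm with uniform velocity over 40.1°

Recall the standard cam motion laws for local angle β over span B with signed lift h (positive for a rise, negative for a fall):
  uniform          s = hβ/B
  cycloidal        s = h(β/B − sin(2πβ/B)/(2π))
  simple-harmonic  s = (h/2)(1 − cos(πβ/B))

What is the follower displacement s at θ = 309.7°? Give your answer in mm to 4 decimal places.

seg 1 [0°–33.2°] cycloidal, h=5: full span → s += 5 → s = 5.0000
seg 2 [33.2°–132.1°] uniform, h=19: full span → s += 19 → s = 24.0000
seg 3 [132.1°–319.9°] simple-harmonic, h=-20: θ=309.7° here. β=177.6, B=187.8. -20/2·(1 − cos(π·0.9457)) = -19.8548 → s = 4.1452

4.1452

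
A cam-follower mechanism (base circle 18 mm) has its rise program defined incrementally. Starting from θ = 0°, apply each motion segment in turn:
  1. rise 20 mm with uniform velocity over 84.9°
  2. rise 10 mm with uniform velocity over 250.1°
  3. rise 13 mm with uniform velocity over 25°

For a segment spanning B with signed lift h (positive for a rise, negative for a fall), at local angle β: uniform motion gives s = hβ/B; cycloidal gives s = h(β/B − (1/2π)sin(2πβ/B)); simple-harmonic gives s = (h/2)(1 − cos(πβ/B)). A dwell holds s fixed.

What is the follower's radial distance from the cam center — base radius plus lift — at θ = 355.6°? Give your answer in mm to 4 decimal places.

seg 1 [0°–84.9°] uniform, h=20: full span → s += 20 → s = 20.0000
seg 2 [84.9°–335°] uniform, h=10: full span → s += 10 → s = 30.0000
seg 3 [335°–360°] uniform, h=13: θ=355.6° here. β=20.6, B=25. 13·20.6/25 = 10.7120 → s = 40.7120
radial distance = base radius + s = 18 + 40.7120 = 58.7120

58.7120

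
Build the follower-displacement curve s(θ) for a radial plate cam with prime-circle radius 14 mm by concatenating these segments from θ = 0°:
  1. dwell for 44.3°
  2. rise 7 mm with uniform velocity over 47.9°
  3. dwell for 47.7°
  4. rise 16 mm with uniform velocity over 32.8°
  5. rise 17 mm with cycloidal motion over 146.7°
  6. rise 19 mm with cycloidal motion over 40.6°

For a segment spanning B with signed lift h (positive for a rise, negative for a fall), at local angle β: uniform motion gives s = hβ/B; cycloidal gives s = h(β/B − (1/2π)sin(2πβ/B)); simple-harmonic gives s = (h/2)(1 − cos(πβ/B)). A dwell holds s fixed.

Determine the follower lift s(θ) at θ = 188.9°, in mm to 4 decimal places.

seg 1 [0°–44.3°] dwell: s stays 0.0000
seg 2 [44.3°–92.2°] uniform, h=7: full span → s += 7 → s = 7.0000
seg 3 [92.2°–139.9°] dwell: s stays 7.0000
seg 4 [139.9°–172.7°] uniform, h=16: full span → s += 16 → s = 23.0000
seg 5 [172.7°–319.4°] cycloidal, h=17: θ=188.9° here. β=16.2, B=146.7. 17·(0.1104 − sin(2π·0.1104)/(2π)) = 0.1470 → s = 23.1470

23.1470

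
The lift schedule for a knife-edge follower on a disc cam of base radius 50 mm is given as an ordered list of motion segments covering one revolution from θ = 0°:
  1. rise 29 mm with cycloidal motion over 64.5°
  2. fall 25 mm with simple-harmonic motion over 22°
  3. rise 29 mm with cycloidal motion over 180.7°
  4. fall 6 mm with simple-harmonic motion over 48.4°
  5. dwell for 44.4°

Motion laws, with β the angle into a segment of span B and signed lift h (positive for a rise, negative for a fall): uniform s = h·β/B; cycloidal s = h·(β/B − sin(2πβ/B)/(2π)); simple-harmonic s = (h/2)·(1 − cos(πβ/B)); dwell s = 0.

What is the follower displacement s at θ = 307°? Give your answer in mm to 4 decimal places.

seg 1 [0°–64.5°] cycloidal, h=29: full span → s += 29 → s = 29.0000
seg 2 [64.5°–86.5°] simple-harmonic, h=-25: full span → s += -25 → s = 4.0000
seg 3 [86.5°–267.2°] cycloidal, h=29: full span → s += 29 → s = 33.0000
seg 4 [267.2°–315.6°] simple-harmonic, h=-6: θ=307° here. β=39.8, B=48.4. -6/2·(1 − cos(π·0.8223)) = -5.5446 → s = 27.4554

27.4554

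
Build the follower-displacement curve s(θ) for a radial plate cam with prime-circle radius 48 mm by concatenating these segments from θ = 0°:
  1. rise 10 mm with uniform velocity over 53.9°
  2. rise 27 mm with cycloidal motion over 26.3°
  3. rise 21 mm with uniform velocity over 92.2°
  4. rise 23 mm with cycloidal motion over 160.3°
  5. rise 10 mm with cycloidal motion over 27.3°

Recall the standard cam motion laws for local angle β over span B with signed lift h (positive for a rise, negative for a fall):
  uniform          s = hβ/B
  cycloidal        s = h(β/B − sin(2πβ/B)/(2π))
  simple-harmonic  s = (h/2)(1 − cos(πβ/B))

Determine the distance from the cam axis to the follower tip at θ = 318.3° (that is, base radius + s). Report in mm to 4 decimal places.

seg 1 [0°–53.9°] uniform, h=10: full span → s += 10 → s = 10.0000
seg 2 [53.9°–80.2°] cycloidal, h=27: full span → s += 27 → s = 37.0000
seg 3 [80.2°–172.4°] uniform, h=21: full span → s += 21 → s = 58.0000
seg 4 [172.4°–332.7°] cycloidal, h=23: θ=318.3° here. β=145.9, B=160.3. 23·(0.9102 − sin(2π·0.9102)/(2π)) = 22.8920 → s = 80.8920
radial distance = base radius + s = 48 + 80.8920 = 128.8920

128.8920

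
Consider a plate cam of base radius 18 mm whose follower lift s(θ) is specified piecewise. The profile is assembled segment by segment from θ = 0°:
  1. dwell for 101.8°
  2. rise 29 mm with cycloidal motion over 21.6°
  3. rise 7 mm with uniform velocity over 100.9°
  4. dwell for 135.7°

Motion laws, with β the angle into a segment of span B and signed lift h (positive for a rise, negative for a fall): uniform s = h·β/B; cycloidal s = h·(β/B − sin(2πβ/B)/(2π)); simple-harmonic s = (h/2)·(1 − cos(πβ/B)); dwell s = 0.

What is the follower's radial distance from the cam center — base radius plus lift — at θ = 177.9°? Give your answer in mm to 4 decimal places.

seg 1 [0°–101.8°] dwell: s stays 0.0000
seg 2 [101.8°–123.4°] cycloidal, h=29: full span → s += 29 → s = 29.0000
seg 3 [123.4°–224.3°] uniform, h=7: θ=177.9° here. β=54.5, B=100.9. 7·54.5/100.9 = 3.7810 → s = 32.7810
radial distance = base radius + s = 18 + 32.7810 = 50.7810

50.7810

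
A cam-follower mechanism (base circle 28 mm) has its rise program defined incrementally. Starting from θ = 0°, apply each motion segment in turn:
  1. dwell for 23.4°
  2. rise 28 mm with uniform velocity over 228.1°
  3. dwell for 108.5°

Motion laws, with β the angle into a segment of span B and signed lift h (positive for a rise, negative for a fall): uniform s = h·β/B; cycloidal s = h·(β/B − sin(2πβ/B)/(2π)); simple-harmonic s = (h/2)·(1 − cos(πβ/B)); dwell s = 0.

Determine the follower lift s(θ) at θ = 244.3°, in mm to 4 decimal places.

seg 1 [0°–23.4°] dwell: s stays 0.0000
seg 2 [23.4°–251.5°] uniform, h=28: θ=244.3° here. β=220.9, B=228.1. 28·220.9/228.1 = 27.1162 → s = 27.1162

27.1162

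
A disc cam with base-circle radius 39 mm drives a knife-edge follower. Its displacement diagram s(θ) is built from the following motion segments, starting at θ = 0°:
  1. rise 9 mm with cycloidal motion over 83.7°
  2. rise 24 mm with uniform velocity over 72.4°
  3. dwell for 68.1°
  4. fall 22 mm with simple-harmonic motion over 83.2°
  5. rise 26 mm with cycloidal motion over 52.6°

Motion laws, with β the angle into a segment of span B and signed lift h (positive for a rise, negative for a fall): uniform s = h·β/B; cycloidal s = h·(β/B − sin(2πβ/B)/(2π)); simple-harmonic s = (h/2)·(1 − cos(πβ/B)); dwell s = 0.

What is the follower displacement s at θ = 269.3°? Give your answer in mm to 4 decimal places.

seg 1 [0°–83.7°] cycloidal, h=9: full span → s += 9 → s = 9.0000
seg 2 [83.7°–156.1°] uniform, h=24: full span → s += 24 → s = 33.0000
seg 3 [156.1°–224.2°] dwell: s stays 33.0000
seg 4 [224.2°–307.4°] simple-harmonic, h=-22: θ=269.3° here. β=45.1, B=83.2. -22/2·(1 − cos(π·0.5421)) = -12.4495 → s = 20.5505

20.5505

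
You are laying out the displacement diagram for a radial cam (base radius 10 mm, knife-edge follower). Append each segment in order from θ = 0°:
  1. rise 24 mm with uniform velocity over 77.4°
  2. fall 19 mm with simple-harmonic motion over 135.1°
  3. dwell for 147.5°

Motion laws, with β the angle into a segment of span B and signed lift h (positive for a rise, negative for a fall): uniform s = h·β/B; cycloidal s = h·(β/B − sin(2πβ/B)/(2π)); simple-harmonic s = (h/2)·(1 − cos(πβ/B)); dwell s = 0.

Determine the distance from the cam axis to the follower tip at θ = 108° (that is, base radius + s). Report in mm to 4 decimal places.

seg 1 [0°–77.4°] uniform, h=24: full span → s += 24 → s = 24.0000
seg 2 [77.4°–212.5°] simple-harmonic, h=-19: θ=108° here. β=30.6, B=135.1. -19/2·(1 − cos(π·0.2265)) = -2.3053 → s = 21.6947
radial distance = base radius + s = 10 + 21.6947 = 31.6947

31.6947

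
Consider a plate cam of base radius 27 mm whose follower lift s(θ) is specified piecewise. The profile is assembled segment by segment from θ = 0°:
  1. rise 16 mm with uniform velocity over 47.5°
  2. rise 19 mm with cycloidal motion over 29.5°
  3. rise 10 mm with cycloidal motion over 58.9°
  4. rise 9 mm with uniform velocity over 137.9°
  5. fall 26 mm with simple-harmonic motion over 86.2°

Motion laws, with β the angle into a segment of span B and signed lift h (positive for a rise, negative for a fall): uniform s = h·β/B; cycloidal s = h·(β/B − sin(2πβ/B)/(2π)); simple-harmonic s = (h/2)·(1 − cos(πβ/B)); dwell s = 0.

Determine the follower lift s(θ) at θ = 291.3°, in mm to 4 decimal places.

seg 1 [0°–47.5°] uniform, h=16: full span → s += 16 → s = 16.0000
seg 2 [47.5°–77°] cycloidal, h=19: full span → s += 19 → s = 35.0000
seg 3 [77°–135.9°] cycloidal, h=10: full span → s += 10 → s = 45.0000
seg 4 [135.9°–273.8°] uniform, h=9: full span → s += 9 → s = 54.0000
seg 5 [273.8°–360°] simple-harmonic, h=-26: θ=291.3° here. β=17.5, B=86.2. -26/2·(1 − cos(π·0.2030)) = -2.5557 → s = 51.4443

51.4443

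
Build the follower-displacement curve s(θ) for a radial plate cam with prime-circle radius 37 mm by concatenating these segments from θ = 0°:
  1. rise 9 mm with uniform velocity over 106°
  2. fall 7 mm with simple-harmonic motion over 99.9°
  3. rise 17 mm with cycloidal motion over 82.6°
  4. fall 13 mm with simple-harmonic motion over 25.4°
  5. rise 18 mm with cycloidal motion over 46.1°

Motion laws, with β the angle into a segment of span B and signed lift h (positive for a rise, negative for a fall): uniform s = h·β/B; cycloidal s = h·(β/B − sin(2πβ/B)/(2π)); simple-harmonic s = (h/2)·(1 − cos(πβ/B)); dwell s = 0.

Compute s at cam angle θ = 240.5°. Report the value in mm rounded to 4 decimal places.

seg 1 [0°–106°] uniform, h=9: full span → s += 9 → s = 9.0000
seg 2 [106°–205.9°] simple-harmonic, h=-7: full span → s += -7 → s = 2.0000
seg 3 [205.9°–288.5°] cycloidal, h=17: θ=240.5° here. β=34.6, B=82.6. 17·(0.4189 − sin(2π·0.4189)/(2π)) = 5.8011 → s = 7.8011

7.8011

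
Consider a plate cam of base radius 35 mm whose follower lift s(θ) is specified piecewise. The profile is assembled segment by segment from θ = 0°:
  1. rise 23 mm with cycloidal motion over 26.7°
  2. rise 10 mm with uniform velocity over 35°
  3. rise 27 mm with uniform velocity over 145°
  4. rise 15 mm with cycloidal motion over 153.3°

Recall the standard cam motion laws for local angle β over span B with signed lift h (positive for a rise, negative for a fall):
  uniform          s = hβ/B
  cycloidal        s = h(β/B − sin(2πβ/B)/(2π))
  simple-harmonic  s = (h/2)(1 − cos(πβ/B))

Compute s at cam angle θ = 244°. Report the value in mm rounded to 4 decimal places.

seg 1 [0°–26.7°] cycloidal, h=23: full span → s += 23 → s = 23.0000
seg 2 [26.7°–61.7°] uniform, h=10: full span → s += 10 → s = 33.0000
seg 3 [61.7°–206.7°] uniform, h=27: full span → s += 27 → s = 60.0000
seg 4 [206.7°–360°] cycloidal, h=15: θ=244° here. β=37.3, B=153.3. 15·(0.2433 − sin(2π·0.2433)/(2π)) = 1.2645 → s = 61.2645

61.2645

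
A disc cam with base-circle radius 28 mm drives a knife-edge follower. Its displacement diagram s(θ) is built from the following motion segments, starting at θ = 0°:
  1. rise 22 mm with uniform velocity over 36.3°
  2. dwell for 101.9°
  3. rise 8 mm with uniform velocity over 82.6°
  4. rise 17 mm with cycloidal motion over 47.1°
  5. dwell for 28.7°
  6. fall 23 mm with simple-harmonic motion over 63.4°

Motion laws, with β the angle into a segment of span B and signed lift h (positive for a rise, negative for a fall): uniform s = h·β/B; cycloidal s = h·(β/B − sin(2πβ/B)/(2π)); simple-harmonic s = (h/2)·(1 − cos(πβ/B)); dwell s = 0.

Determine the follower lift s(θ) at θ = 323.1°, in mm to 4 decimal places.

seg 1 [0°–36.3°] uniform, h=22: full span → s += 22 → s = 22.0000
seg 2 [36.3°–138.2°] dwell: s stays 22.0000
seg 3 [138.2°–220.8°] uniform, h=8: full span → s += 8 → s = 30.0000
seg 4 [220.8°–267.9°] cycloidal, h=17: full span → s += 17 → s = 47.0000
seg 5 [267.9°–296.6°] dwell: s stays 47.0000
seg 6 [296.6°–360°] simple-harmonic, h=-23: θ=323.1° here. β=26.5, B=63.4. -23/2·(1 − cos(π·0.4180)) = -8.5695 → s = 38.4305

38.4305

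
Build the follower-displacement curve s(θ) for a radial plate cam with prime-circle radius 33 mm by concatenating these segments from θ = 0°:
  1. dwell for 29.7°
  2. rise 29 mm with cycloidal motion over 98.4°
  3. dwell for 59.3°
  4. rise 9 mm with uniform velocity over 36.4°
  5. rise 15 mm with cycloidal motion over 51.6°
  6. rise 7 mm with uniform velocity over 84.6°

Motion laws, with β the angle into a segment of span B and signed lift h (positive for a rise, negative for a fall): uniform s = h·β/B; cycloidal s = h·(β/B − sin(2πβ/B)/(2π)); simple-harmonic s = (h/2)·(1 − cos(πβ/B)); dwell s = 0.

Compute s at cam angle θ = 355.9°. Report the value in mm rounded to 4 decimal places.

seg 1 [0°–29.7°] dwell: s stays 0.0000
seg 2 [29.7°–128.1°] cycloidal, h=29: full span → s += 29 → s = 29.0000
seg 3 [128.1°–187.4°] dwell: s stays 29.0000
seg 4 [187.4°–223.8°] uniform, h=9: full span → s += 9 → s = 38.0000
seg 5 [223.8°–275.4°] cycloidal, h=15: full span → s += 15 → s = 53.0000
seg 6 [275.4°–360°] uniform, h=7: θ=355.9° here. β=80.5, B=84.6. 7·80.5/84.6 = 6.6608 → s = 59.6608

59.6608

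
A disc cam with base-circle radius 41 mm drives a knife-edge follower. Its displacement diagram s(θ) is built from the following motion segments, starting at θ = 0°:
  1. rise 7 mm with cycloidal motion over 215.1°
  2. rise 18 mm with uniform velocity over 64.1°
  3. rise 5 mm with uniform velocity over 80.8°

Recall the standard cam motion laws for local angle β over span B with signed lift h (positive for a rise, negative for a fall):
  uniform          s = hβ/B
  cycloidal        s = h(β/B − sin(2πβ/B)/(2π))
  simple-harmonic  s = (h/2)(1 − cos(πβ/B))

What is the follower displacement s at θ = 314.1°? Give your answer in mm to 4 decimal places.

seg 1 [0°–215.1°] cycloidal, h=7: full span → s += 7 → s = 7.0000
seg 2 [215.1°–279.2°] uniform, h=18: full span → s += 18 → s = 25.0000
seg 3 [279.2°–360°] uniform, h=5: θ=314.1° here. β=34.9, B=80.8. 5·34.9/80.8 = 2.1597 → s = 27.1597

27.1597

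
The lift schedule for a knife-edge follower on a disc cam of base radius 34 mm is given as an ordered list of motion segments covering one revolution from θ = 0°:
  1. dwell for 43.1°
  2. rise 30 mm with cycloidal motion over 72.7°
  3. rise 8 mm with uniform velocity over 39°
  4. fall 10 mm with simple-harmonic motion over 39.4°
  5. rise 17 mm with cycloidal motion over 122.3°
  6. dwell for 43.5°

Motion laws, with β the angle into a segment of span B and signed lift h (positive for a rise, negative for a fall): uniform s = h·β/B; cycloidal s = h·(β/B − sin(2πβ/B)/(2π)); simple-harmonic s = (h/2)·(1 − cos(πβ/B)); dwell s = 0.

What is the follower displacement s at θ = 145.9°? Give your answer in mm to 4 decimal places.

seg 1 [0°–43.1°] dwell: s stays 0.0000
seg 2 [43.1°–115.8°] cycloidal, h=30: full span → s += 30 → s = 30.0000
seg 3 [115.8°–154.8°] uniform, h=8: θ=145.9° here. β=30.1, B=39. 8·30.1/39 = 6.1744 → s = 36.1744

36.1744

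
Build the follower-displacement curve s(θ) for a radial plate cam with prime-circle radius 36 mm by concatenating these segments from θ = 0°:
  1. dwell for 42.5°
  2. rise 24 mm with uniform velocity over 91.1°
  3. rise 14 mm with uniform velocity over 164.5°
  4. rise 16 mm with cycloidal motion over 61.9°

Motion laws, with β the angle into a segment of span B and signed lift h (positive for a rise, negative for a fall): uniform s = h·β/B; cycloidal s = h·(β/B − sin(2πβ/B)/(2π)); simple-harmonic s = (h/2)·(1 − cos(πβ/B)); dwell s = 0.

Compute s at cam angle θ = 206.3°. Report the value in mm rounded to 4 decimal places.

seg 1 [0°–42.5°] dwell: s stays 0.0000
seg 2 [42.5°–133.6°] uniform, h=24: full span → s += 24 → s = 24.0000
seg 3 [133.6°–298.1°] uniform, h=14: θ=206.3° here. β=72.7, B=164.5. 14·72.7/164.5 = 6.1872 → s = 30.1872

30.1872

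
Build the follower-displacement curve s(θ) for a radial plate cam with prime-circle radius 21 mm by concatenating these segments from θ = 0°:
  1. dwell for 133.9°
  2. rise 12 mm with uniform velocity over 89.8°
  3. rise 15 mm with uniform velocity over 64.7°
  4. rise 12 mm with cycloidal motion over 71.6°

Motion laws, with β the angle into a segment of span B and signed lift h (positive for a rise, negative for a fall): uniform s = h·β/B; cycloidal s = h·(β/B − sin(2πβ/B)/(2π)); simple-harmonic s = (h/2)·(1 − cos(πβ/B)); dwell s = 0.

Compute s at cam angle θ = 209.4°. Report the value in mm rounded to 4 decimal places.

seg 1 [0°–133.9°] dwell: s stays 0.0000
seg 2 [133.9°–223.7°] uniform, h=12: θ=209.4° here. β=75.5, B=89.8. 12·75.5/89.8 = 10.0891 → s = 10.0891

10.0891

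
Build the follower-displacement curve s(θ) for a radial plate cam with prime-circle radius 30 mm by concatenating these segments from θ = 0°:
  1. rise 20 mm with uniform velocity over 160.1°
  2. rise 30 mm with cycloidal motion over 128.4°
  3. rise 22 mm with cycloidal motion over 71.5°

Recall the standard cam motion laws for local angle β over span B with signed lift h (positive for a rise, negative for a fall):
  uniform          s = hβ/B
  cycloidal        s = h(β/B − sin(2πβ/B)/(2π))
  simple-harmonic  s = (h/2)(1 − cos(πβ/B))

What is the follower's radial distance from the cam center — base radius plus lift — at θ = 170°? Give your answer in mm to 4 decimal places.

seg 1 [0°–160.1°] uniform, h=20: full span → s += 20 → s = 20.0000
seg 2 [160.1°–288.5°] cycloidal, h=30: θ=170° here. β=9.9, B=128.4. 30·(0.0771 − sin(2π·0.0771)/(2π)) = 0.0894 → s = 20.0894
radial distance = base radius + s = 30 + 20.0894 = 50.0894

50.0894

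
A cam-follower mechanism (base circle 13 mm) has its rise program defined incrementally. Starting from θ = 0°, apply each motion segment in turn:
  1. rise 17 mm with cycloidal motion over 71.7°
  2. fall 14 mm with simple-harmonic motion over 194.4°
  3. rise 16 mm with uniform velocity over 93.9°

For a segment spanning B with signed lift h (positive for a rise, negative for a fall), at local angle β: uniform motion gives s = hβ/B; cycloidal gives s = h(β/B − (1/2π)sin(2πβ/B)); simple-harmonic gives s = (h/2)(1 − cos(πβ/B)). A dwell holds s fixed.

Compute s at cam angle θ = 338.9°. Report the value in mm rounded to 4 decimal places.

seg 1 [0°–71.7°] cycloidal, h=17: full span → s += 17 → s = 17.0000
seg 2 [71.7°–266.1°] simple-harmonic, h=-14: full span → s += -14 → s = 3.0000
seg 3 [266.1°–360°] uniform, h=16: θ=338.9° here. β=72.8, B=93.9. 16·72.8/93.9 = 12.4047 → s = 15.4047

15.4047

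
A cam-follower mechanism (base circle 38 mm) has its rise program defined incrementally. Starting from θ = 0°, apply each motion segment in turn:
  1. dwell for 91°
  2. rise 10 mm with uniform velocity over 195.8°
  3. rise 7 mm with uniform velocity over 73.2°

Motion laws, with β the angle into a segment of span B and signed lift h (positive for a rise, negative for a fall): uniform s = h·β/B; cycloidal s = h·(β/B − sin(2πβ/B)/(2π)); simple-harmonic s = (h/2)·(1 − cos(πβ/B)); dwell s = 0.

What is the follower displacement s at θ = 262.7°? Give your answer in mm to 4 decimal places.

seg 1 [0°–91°] dwell: s stays 0.0000
seg 2 [91°–286.8°] uniform, h=10: θ=262.7° here. β=171.7, B=195.8. 10·171.7/195.8 = 8.7692 → s = 8.7692

8.7692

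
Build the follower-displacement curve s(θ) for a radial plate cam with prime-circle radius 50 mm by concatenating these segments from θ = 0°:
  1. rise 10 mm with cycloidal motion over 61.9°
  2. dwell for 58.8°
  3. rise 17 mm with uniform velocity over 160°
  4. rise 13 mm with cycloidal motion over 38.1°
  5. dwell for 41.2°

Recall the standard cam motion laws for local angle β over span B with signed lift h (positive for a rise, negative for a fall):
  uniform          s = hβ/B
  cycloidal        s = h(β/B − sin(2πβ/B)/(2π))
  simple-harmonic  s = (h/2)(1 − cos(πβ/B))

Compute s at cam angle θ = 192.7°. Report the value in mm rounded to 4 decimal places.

seg 1 [0°–61.9°] cycloidal, h=10: full span → s += 10 → s = 10.0000
seg 2 [61.9°–120.7°] dwell: s stays 10.0000
seg 3 [120.7°–280.7°] uniform, h=17: θ=192.7° here. β=72, B=160. 17·72/160 = 7.6500 → s = 17.6500

17.6500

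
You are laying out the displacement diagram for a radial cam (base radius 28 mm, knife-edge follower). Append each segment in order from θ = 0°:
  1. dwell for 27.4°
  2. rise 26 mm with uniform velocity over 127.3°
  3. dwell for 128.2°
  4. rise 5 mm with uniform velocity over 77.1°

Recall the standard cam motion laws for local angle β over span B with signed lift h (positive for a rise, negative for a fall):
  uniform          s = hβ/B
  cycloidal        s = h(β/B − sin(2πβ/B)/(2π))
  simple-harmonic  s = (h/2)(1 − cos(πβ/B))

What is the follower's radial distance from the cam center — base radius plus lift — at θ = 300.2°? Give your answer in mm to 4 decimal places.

seg 1 [0°–27.4°] dwell: s stays 0.0000
seg 2 [27.4°–154.7°] uniform, h=26: full span → s += 26 → s = 26.0000
seg 3 [154.7°–282.9°] dwell: s stays 26.0000
seg 4 [282.9°–360°] uniform, h=5: θ=300.2° here. β=17.3, B=77.1. 5·17.3/77.1 = 1.1219 → s = 27.1219
radial distance = base radius + s = 28 + 27.1219 = 55.1219

55.1219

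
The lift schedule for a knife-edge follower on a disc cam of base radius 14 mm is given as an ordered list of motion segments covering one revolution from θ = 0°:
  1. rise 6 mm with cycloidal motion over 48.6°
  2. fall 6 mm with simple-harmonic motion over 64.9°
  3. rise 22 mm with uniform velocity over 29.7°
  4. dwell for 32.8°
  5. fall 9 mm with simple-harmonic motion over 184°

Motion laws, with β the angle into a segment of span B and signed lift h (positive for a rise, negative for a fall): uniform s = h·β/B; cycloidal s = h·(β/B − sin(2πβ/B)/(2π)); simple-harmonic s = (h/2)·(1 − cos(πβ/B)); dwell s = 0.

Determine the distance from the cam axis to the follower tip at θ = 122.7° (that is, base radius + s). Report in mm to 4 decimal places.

seg 1 [0°–48.6°] cycloidal, h=6: full span → s += 6 → s = 6.0000
seg 2 [48.6°–113.5°] simple-harmonic, h=-6: full span → s += -6 → s = 0.0000
seg 3 [113.5°–143.2°] uniform, h=22: θ=122.7° here. β=9.2, B=29.7. 22·9.2/29.7 = 6.8148 → s = 6.8148
radial distance = base radius + s = 14 + 6.8148 = 20.8148

20.8148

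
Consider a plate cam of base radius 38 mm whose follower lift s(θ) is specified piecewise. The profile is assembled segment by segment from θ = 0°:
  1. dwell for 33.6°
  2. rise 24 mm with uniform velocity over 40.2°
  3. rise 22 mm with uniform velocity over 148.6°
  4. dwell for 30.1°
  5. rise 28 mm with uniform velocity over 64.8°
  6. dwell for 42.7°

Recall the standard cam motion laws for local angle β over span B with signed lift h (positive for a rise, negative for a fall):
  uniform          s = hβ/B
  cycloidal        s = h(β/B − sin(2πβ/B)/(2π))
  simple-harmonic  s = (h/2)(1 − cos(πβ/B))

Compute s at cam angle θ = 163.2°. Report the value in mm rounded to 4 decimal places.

seg 1 [0°–33.6°] dwell: s stays 0.0000
seg 2 [33.6°–73.8°] uniform, h=24: full span → s += 24 → s = 24.0000
seg 3 [73.8°–222.4°] uniform, h=22: θ=163.2° here. β=89.4, B=148.6. 22·89.4/148.6 = 13.2355 → s = 37.2355

37.2355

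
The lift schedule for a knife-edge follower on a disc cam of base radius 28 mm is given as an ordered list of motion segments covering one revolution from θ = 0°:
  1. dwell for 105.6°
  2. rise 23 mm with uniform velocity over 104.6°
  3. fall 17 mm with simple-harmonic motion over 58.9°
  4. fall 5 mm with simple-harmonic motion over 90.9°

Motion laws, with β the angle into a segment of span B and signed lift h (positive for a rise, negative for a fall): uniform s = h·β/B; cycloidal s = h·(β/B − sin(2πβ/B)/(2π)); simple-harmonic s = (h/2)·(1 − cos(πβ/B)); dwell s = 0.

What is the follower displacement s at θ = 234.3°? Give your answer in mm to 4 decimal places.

seg 1 [0°–105.6°] dwell: s stays 0.0000
seg 2 [105.6°–210.2°] uniform, h=23: full span → s += 23 → s = 23.0000
seg 3 [210.2°–269.1°] simple-harmonic, h=-17: θ=234.3° here. β=24.1, B=58.9. -17/2·(1 − cos(π·0.4092)) = -6.1073 → s = 16.8927

16.8927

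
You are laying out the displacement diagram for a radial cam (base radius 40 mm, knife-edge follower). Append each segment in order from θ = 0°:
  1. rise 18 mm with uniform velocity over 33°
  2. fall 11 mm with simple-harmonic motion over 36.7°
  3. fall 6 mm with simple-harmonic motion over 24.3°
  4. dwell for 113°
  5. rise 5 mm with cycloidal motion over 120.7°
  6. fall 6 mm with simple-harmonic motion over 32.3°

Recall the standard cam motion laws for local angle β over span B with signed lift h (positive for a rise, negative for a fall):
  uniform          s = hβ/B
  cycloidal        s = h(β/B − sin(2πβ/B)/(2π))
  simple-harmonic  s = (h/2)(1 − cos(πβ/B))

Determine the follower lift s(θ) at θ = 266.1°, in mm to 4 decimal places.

seg 1 [0°–33°] uniform, h=18: full span → s += 18 → s = 18.0000
seg 2 [33°–69.7°] simple-harmonic, h=-11: full span → s += -11 → s = 7.0000
seg 3 [69.7°–94°] simple-harmonic, h=-6: full span → s += -6 → s = 1.0000
seg 4 [94°–207°] dwell: s stays 1.0000
seg 5 [207°–327.7°] cycloidal, h=5: θ=266.1° here. β=59.1, B=120.7. 5·(0.4896 − sin(2π·0.4896)/(2π)) = 2.3965 → s = 3.3965

3.3965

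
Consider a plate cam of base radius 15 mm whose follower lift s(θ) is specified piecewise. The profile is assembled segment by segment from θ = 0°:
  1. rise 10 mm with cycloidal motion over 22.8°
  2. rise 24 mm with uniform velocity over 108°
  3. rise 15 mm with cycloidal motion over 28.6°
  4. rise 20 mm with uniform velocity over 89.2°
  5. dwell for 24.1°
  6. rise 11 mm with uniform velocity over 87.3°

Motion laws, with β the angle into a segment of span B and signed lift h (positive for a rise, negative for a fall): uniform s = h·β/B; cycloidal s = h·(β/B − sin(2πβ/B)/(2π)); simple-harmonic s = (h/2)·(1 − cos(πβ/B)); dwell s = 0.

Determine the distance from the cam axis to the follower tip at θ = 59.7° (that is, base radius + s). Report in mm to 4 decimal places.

seg 1 [0°–22.8°] cycloidal, h=10: full span → s += 10 → s = 10.0000
seg 2 [22.8°–130.8°] uniform, h=24: θ=59.7° here. β=36.9, B=108. 24·36.9/108 = 8.2000 → s = 18.2000
radial distance = base radius + s = 15 + 18.2000 = 33.2000

33.2000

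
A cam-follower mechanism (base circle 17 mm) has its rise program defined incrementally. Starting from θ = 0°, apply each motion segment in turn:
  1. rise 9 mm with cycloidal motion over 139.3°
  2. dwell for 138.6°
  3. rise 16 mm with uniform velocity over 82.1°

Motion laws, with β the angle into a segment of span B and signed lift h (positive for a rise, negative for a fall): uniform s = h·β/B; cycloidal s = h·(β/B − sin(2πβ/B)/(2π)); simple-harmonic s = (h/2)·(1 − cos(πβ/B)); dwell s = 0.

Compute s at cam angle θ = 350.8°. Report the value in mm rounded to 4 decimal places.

seg 1 [0°–139.3°] cycloidal, h=9: full span → s += 9 → s = 9.0000
seg 2 [139.3°–277.9°] dwell: s stays 9.0000
seg 3 [277.9°–360°] uniform, h=16: θ=350.8° here. β=72.9, B=82.1. 16·72.9/82.1 = 14.2071 → s = 23.2071

23.2071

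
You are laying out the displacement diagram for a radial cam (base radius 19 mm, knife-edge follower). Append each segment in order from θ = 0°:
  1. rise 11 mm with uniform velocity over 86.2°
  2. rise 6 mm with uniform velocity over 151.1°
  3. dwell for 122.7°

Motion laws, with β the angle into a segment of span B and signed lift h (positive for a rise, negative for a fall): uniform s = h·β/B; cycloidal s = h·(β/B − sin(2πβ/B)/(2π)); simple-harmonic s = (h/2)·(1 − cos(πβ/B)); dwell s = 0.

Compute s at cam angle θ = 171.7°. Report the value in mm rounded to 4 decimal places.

seg 1 [0°–86.2°] uniform, h=11: full span → s += 11 → s = 11.0000
seg 2 [86.2°–237.3°] uniform, h=6: θ=171.7° here. β=85.5, B=151.1. 6·85.5/151.1 = 3.3951 → s = 14.3951

14.3951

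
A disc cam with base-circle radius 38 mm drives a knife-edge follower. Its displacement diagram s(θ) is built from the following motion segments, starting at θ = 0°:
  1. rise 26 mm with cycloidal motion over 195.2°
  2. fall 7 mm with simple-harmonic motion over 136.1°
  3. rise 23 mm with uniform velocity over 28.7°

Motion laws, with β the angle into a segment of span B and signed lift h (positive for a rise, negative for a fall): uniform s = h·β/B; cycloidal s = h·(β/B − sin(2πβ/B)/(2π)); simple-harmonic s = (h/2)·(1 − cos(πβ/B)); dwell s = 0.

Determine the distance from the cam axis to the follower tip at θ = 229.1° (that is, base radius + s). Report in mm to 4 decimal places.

seg 1 [0°–195.2°] cycloidal, h=26: full span → s += 26 → s = 26.0000
seg 2 [195.2°–331.3°] simple-harmonic, h=-7: θ=229.1° here. β=33.9, B=136.1. -7/2·(1 − cos(π·0.2491)) = -1.0180 → s = 24.9820
radial distance = base radius + s = 38 + 24.9820 = 62.9820

62.9820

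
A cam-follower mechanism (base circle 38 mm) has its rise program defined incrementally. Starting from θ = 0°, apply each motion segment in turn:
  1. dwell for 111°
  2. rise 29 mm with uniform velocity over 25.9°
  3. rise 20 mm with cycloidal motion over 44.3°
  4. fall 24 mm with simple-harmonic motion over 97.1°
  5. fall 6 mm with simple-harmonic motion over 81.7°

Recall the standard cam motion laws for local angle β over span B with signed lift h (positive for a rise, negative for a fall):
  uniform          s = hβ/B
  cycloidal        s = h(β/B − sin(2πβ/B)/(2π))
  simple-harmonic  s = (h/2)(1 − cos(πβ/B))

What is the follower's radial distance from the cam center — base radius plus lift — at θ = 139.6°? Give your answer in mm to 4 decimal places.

seg 1 [0°–111°] dwell: s stays 0.0000
seg 2 [111°–136.9°] uniform, h=29: full span → s += 29 → s = 29.0000
seg 3 [136.9°–181.2°] cycloidal, h=20: θ=139.6° here. β=2.7, B=44.3. 20·(0.0609 − sin(2π·0.0609)/(2π)) = 0.0296 → s = 29.0296
radial distance = base radius + s = 38 + 29.0296 = 67.0296

67.0296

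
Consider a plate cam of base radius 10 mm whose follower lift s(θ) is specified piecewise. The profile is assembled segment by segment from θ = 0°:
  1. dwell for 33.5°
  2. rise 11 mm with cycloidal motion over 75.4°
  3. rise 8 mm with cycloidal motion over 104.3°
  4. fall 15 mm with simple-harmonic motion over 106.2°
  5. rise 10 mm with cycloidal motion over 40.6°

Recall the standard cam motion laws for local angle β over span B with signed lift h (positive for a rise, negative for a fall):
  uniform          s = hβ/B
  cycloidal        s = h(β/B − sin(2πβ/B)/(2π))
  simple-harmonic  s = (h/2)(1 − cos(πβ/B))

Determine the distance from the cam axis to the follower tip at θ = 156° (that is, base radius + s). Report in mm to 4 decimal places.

seg 1 [0°–33.5°] dwell: s stays 0.0000
seg 2 [33.5°–108.9°] cycloidal, h=11: full span → s += 11 → s = 11.0000
seg 3 [108.9°–213.2°] cycloidal, h=8: θ=156° here. β=47.1, B=104.3. 8·(0.4516 − sin(2π·0.4516)/(2π)) = 3.2313 → s = 14.2313
radial distance = base radius + s = 10 + 14.2313 = 24.2313

24.2313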